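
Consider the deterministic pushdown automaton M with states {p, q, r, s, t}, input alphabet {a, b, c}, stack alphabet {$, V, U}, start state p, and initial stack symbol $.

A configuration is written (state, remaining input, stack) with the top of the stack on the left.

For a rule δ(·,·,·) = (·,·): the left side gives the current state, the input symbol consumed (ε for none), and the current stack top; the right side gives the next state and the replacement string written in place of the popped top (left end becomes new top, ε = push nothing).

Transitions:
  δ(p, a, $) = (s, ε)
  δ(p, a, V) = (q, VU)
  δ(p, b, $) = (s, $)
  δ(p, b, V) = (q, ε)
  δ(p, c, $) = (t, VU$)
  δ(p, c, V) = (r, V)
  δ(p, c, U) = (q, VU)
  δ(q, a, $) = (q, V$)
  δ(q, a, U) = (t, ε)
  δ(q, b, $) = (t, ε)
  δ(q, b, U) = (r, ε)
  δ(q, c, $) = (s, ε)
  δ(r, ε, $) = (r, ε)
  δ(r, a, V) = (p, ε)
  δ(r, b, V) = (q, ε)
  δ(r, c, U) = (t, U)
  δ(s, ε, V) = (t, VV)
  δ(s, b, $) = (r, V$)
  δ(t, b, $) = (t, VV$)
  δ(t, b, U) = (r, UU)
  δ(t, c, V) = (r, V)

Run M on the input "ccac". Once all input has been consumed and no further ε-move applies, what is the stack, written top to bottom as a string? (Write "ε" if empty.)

(p, ccac, $)
  read c, top $: go to t, push VU$ → (t, cac, VU$)
  read c, top V: go to r, push V → (r, ac, VU$)
  read a, top V: go to p, push ε → (p, c, U$)
  read c, top U: go to q, push VU → (q, ε, VU$)
All input consumed in state q with stack VU$.

VU$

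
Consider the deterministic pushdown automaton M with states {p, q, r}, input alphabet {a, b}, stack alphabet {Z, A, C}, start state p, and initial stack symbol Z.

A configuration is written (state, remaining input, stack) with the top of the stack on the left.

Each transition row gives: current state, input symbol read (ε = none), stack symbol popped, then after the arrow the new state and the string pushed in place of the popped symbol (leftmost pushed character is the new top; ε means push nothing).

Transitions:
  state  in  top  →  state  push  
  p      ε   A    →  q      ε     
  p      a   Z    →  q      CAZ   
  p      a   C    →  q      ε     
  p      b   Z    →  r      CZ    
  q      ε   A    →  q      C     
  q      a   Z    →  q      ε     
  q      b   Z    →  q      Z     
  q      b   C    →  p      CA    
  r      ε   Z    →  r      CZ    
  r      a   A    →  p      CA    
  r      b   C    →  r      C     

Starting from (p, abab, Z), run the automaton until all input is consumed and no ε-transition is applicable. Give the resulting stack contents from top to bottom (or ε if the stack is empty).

CAAZ

(p, abab, Z)
  read a, top Z: go to q, push CAZ → (q, bab, CAZ)
  read b, top C: go to p, push CA → (p, ab, CAAZ)
  read a, top C: go to q, push ε → (q, b, AAZ)
  ε-move, top A: go to q, push C → (q, b, CAZ)
  read b, top C: go to p, push CA → (p, ε, CAAZ)
All input consumed in state p with stack CAAZ.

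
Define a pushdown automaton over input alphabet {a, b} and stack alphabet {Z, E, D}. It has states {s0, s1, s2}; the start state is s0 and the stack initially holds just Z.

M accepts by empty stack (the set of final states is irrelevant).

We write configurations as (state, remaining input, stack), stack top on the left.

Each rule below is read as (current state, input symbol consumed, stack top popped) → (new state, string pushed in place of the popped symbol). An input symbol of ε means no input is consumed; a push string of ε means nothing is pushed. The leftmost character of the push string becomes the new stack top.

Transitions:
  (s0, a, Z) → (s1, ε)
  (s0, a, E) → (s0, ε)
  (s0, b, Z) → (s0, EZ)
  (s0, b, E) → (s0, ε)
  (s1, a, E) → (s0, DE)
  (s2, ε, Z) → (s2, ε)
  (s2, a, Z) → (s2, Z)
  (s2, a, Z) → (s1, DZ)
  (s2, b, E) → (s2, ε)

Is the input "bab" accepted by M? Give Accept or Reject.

No computation consumes all input and empties the stack.

Reject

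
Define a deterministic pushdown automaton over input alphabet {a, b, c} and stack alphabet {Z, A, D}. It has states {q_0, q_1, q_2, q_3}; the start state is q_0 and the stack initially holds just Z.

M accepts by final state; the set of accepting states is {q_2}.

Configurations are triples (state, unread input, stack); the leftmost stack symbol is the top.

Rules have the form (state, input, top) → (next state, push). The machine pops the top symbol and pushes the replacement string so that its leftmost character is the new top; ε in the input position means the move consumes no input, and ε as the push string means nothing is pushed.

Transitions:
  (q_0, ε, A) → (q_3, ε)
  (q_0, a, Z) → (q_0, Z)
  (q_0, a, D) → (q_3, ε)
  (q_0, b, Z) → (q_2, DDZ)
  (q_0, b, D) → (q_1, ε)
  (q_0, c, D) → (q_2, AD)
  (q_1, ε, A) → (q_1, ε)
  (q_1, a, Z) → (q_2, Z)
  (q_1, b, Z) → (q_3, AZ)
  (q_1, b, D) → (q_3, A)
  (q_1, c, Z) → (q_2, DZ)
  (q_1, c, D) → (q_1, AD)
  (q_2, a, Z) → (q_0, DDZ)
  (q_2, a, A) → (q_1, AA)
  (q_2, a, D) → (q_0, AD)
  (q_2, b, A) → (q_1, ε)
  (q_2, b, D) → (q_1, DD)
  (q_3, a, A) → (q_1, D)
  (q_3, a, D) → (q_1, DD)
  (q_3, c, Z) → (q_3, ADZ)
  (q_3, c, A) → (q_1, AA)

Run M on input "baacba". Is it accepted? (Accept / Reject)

Reject

(q_0, baacba, Z)
  read b, top Z: go to q_2, push DDZ → (q_2, aacba, DDZ)
  read a, top D: go to q_0, push AD → (q_0, acba, ADDZ)
  ε-move, top A: go to q_3, push ε → (q_3, acba, DDZ)
  read a, top D: go to q_1, push DD → (q_1, cba, DDDZ)
  read c, top D: go to q_1, push AD → (q_1, ba, ADDDZ)
  ε-move, top A: go to q_1, push ε → (q_1, ba, DDDZ)
  read b, top D: go to q_3, push A → (q_3, a, ADDZ)
  read a, top A: go to q_1, push D → (q_1, ε, DDDZ)
All input consumed; state q_1 ∉ F and no further ε-move applies.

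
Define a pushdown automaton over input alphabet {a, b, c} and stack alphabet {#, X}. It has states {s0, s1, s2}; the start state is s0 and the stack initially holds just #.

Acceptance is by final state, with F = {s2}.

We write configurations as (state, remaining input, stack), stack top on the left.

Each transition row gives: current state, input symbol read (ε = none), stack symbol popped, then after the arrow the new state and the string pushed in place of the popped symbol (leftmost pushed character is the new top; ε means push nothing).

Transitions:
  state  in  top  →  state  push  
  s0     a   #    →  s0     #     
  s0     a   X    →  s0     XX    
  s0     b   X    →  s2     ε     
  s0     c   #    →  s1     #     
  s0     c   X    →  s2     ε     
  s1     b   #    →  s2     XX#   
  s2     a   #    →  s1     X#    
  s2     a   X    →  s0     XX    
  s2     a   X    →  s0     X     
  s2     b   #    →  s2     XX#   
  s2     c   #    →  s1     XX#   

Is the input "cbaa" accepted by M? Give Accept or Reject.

No computation consumes all input and reaches a final state.

Reject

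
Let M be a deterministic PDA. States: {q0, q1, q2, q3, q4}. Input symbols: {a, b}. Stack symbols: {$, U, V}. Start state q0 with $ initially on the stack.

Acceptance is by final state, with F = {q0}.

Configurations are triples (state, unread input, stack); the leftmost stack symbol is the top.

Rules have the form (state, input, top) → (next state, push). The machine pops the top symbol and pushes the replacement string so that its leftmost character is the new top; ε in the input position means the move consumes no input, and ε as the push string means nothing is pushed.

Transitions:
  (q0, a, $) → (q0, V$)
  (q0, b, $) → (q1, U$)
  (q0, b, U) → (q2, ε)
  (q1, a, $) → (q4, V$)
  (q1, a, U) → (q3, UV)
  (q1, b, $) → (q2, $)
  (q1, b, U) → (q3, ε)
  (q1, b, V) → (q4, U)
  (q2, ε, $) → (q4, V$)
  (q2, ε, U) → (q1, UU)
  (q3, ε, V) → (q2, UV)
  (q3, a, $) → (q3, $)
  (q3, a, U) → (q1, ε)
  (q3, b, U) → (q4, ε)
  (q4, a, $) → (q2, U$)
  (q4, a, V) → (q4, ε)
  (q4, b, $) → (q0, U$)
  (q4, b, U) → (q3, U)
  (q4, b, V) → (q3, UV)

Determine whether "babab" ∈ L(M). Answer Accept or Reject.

(q0, babab, $) ⊢ (q1, abab, U$) ⊢ (q3, bab, UV$) ⊢ (q4, ab, V$) ⊢ (q4, b, $) ⊢ (q0, ε, U$)
All input consumed; state q0 ∈ F.

Accept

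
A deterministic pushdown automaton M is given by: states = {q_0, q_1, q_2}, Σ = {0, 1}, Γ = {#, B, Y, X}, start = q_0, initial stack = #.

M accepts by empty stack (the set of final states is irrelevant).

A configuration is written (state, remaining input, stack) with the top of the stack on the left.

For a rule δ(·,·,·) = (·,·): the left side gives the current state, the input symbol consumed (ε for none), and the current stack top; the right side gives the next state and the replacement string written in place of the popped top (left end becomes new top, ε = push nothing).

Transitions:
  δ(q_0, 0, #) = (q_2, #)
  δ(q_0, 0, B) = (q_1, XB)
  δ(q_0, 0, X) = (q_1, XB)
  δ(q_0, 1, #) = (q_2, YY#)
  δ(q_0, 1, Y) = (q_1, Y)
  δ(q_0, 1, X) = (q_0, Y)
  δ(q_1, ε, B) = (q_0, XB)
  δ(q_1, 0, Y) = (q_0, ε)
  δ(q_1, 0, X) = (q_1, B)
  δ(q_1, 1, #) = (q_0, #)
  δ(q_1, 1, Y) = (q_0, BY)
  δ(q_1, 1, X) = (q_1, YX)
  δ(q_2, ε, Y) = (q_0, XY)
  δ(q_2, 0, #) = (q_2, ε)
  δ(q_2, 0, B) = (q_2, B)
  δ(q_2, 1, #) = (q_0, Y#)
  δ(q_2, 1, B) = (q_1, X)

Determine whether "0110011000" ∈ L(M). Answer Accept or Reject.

(q_0, 0110011000, #) ⊢ (q_2, 110011000, #) ⊢ (q_0, 10011000, Y#) ⊢ (q_1, 0011000, Y#) ⊢ (q_0, 011000, #) ⊢ (q_2, 11000, #) ⊢ (q_0, 1000, Y#) ⊢ (q_1, 000, Y#) ⊢ (q_0, 00, #) ⊢ (q_2, 0, #) ⊢ (q_2, ε, ε)
All input consumed and the stack is empty.

Accept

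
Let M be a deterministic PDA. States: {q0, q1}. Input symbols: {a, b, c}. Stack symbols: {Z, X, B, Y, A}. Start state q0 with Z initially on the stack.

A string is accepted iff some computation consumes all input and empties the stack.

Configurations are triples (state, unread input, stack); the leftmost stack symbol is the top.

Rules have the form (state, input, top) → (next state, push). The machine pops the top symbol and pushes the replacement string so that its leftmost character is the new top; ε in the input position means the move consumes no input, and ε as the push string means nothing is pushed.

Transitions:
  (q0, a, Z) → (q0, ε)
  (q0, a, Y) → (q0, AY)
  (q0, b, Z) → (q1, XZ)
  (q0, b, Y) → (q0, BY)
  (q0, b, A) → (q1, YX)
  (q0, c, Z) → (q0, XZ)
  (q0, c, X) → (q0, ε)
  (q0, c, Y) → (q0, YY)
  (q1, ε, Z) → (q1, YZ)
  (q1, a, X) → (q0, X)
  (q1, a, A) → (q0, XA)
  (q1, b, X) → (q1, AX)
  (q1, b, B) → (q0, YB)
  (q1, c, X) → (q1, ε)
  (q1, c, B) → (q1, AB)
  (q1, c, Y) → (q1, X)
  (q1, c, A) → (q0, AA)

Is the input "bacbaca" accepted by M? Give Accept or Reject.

Accept

(q0, bacbaca, Z)
  read b, top Z: go to q1, push XZ → (q1, acbaca, XZ)
  read a, top X: go to q0, push X → (q0, cbaca, XZ)
  read c, top X: go to q0, push ε → (q0, baca, Z)
  read b, top Z: go to q1, push XZ → (q1, aca, XZ)
  read a, top X: go to q0, push X → (q0, ca, XZ)
  read c, top X: go to q0, push ε → (q0, a, Z)
  read a, top Z: go to q0, push ε → (q0, ε, ε)
All input consumed and the stack is empty.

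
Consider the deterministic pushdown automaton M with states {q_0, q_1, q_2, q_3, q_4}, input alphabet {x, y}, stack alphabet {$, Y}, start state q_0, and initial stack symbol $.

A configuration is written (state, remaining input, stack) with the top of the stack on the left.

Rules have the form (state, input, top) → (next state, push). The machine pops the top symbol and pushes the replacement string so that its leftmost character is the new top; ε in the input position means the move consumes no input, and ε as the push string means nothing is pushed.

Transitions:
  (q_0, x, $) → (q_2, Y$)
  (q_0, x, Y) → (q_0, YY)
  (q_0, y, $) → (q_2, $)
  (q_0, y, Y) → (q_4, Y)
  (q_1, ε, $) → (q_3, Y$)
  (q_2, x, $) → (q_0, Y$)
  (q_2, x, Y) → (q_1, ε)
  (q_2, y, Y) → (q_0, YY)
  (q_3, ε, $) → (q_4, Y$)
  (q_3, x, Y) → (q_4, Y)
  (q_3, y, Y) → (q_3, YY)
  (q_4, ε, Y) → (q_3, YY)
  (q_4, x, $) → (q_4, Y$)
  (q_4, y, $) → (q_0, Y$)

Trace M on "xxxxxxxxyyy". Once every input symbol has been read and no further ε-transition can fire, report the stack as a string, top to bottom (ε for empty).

YYYYYYYYYY$

(q_0, xxxxxxxxyyy, $)
  read x, top $: go to q_2, push Y$ → (q_2, xxxxxxxyyy, Y$)
  read x, top Y: go to q_1, push ε → (q_1, xxxxxxyyy, $)
  ε-move, top $: go to q_3, push Y$ → (q_3, xxxxxxyyy, Y$)
  read x, top Y: go to q_4, push Y → (q_4, xxxxxyyy, Y$)
  ε-move, top Y: go to q_3, push YY → (q_3, xxxxxyyy, YY$)
  read x, top Y: go to q_4, push Y → (q_4, xxxxyyy, YY$)
  ε-move, top Y: go to q_3, push YY → (q_3, xxxxyyy, YYY$)
  read x, top Y: go to q_4, push Y → (q_4, xxxyyy, YYY$)
  ε-move, top Y: go to q_3, push YY → (q_3, xxxyyy, YYYY$)
  read x, top Y: go to q_4, push Y → (q_4, xxyyy, YYYY$)
  ε-move, top Y: go to q_3, push YY → (q_3, xxyyy, YYYYY$)
  read x, top Y: go to q_4, push Y → (q_4, xyyy, YYYYY$)
  ε-move, top Y: go to q_3, push YY → (q_3, xyyy, YYYYYY$)
  read x, top Y: go to q_4, push Y → (q_4, yyy, YYYYYY$)
  ε-move, top Y: go to q_3, push YY → (q_3, yyy, YYYYYYY$)
  read y, top Y: go to q_3, push YY → (q_3, yy, YYYYYYYY$)
  read y, top Y: go to q_3, push YY → (q_3, y, YYYYYYYYY$)
  read y, top Y: go to q_3, push YY → (q_3, ε, YYYYYYYYYY$)
All input consumed in state q_3 with stack YYYYYYYYYY$.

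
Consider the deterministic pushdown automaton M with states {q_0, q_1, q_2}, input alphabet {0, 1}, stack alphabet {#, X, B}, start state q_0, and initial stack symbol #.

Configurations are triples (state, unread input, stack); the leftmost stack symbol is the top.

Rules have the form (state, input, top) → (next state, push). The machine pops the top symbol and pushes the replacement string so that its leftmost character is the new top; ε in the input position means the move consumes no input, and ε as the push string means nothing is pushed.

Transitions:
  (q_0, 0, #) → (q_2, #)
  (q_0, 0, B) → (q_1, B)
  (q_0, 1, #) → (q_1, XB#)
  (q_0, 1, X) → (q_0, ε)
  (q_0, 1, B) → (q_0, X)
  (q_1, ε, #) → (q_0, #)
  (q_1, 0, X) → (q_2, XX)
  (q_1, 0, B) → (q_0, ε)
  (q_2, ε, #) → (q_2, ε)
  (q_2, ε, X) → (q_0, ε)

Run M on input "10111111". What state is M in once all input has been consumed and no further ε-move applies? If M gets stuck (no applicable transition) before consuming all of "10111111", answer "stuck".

(q_0, 10111111, #)
  read 1, top #: go to q_1, push XB# → (q_1, 0111111, XB#)
  read 0, top X: go to q_2, push XX → (q_2, 111111, XXB#)
  ε-move, top X: go to q_0, push ε → (q_0, 111111, XB#)
  read 1, top X: go to q_0, push ε → (q_0, 11111, B#)
  read 1, top B: go to q_0, push X → (q_0, 1111, X#)
  read 1, top X: go to q_0, push ε → (q_0, 111, #)
  read 1, top #: go to q_1, push XB# → (q_1, 11, XB#)
No transition for (q_1, 1, top X); M blocks with input 11 remaining.

stuck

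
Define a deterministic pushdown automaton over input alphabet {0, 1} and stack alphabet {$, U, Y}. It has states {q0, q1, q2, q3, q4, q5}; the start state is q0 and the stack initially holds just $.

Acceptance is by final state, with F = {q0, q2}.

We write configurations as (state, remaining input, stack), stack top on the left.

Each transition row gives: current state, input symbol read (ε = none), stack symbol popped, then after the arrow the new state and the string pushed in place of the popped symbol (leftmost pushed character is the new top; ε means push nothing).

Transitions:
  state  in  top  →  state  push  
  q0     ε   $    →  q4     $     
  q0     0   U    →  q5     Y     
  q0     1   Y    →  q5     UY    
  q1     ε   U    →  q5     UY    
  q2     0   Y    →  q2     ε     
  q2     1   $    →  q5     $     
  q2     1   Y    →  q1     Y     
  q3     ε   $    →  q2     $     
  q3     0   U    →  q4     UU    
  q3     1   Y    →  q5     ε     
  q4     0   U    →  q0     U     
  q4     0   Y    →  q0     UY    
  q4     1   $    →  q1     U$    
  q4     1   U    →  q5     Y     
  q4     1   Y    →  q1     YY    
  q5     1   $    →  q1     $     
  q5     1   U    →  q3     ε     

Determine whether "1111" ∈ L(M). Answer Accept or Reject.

(q0, 1111, $)
  ε-move, top $: go to q4, push $ → (q4, 1111, $)
  read 1, top $: go to q1, push U$ → (q1, 111, U$)
  ε-move, top U: go to q5, push UY → (q5, 111, UY$)
  read 1, top U: go to q3, push ε → (q3, 11, Y$)
  read 1, top Y: go to q5, push ε → (q5, 1, $)
  read 1, top $: go to q1, push $ → (q1, ε, $)
All input consumed; state q1 ∉ F and no further ε-move applies.

Reject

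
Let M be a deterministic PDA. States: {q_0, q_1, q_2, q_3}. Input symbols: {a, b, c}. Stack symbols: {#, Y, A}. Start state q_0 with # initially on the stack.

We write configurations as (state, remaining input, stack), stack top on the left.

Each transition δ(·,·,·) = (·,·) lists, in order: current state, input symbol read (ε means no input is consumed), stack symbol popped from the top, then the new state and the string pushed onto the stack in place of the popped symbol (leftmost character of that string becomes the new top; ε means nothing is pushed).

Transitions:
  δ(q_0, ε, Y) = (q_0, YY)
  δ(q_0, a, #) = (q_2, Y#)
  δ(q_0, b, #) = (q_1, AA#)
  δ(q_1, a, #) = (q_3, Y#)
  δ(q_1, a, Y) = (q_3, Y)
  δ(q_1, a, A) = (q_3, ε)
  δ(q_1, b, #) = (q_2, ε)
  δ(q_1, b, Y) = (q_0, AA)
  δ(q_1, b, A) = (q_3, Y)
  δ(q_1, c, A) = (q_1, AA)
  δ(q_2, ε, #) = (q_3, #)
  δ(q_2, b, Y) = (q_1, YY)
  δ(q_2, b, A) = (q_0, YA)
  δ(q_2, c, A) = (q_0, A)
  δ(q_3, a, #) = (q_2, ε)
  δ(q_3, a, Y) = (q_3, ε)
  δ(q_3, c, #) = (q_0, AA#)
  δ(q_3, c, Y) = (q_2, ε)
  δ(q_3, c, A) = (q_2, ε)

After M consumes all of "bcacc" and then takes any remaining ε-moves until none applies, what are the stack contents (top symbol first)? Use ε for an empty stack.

A#

(q_0, bcacc, #) ⊢ (q_1, cacc, AA#) ⊢ (q_1, acc, AAA#) ⊢ (q_3, cc, AA#) ⊢ (q_2, c, A#) ⊢ (q_0, ε, A#)
All input consumed in state q_0 with stack A#.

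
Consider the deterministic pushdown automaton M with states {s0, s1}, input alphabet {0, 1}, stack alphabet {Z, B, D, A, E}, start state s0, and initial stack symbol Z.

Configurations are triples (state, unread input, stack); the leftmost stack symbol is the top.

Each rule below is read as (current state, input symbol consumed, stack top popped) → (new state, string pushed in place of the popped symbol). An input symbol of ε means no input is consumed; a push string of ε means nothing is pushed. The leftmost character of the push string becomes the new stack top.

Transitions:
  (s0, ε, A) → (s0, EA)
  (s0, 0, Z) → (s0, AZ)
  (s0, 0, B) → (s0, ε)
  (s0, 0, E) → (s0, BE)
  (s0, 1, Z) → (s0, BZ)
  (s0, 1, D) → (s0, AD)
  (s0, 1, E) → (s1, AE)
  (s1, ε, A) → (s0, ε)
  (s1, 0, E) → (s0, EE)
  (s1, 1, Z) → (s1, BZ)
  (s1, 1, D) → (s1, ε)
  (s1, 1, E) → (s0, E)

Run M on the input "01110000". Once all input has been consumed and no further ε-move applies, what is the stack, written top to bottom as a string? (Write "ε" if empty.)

EAZ

(s0, 01110000, Z)
  read 0, top Z: go to s0, push AZ → (s0, 1110000, AZ)
  ε-move, top A: go to s0, push EA → (s0, 1110000, EAZ)
  read 1, top E: go to s1, push AE → (s1, 110000, AEAZ)
  ε-move, top A: go to s0, push ε → (s0, 110000, EAZ)
  read 1, top E: go to s1, push AE → (s1, 10000, AEAZ)
  ε-move, top A: go to s0, push ε → (s0, 10000, EAZ)
  read 1, top E: go to s1, push AE → (s1, 0000, AEAZ)
  ε-move, top A: go to s0, push ε → (s0, 0000, EAZ)
  read 0, top E: go to s0, push BE → (s0, 000, BEAZ)
  read 0, top B: go to s0, push ε → (s0, 00, EAZ)
  read 0, top E: go to s0, push BE → (s0, 0, BEAZ)
  read 0, top B: go to s0, push ε → (s0, ε, EAZ)
All input consumed in state s0 with stack EAZ.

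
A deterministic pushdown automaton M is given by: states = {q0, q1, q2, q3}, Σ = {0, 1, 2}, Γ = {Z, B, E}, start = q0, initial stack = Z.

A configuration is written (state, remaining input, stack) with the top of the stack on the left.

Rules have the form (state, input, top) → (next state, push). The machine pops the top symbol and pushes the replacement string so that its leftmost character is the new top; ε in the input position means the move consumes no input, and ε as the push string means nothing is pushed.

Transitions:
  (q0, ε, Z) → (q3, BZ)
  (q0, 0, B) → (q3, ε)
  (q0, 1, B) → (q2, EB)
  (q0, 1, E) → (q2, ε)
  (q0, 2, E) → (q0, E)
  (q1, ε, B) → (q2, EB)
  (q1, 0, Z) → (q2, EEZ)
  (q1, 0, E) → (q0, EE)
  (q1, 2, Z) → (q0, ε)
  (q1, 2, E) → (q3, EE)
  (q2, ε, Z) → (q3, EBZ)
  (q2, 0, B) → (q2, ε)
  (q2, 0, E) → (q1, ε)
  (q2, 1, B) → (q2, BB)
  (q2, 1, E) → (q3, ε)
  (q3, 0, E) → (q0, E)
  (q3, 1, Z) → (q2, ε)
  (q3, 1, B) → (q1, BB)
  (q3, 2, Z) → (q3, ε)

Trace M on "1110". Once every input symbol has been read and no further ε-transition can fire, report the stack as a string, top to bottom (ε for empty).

EBBBZ

(q0, 1110, Z)
  ε-move, top Z: go to q3, push BZ → (q3, 1110, BZ)
  read 1, top B: go to q1, push BB → (q1, 110, BBZ)
  ε-move, top B: go to q2, push EB → (q2, 110, EBBZ)
  read 1, top E: go to q3, push ε → (q3, 10, BBZ)
  read 1, top B: go to q1, push BB → (q1, 0, BBBZ)
  ε-move, top B: go to q2, push EB → (q2, 0, EBBBZ)
  read 0, top E: go to q1, push ε → (q1, ε, BBBZ)
  ε-move, top B: go to q2, push EB → (q2, ε, EBBBZ)
All input consumed in state q2 with stack EBBBZ.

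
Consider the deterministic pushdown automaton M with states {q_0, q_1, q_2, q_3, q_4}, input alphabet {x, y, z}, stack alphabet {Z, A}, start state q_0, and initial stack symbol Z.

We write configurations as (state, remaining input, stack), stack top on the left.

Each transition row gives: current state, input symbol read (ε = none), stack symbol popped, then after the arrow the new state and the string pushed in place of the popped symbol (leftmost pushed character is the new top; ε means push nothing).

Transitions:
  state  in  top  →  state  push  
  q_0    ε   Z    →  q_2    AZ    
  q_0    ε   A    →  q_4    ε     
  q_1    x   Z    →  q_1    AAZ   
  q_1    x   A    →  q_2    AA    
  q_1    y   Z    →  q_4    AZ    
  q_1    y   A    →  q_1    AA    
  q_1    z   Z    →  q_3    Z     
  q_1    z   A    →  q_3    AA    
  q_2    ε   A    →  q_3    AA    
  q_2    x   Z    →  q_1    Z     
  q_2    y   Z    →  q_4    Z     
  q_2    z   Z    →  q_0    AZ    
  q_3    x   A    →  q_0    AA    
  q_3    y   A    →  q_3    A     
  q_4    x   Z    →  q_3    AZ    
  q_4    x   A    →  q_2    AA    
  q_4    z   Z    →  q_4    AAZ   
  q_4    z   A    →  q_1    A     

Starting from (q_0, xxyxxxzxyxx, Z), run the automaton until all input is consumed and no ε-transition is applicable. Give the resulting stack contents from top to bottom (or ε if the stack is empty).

AAAAAAAAAAZ

(q_0, xxyxxxzxyxx, Z)
  ε-move, top Z: go to q_2, push AZ → (q_2, xxyxxxzxyxx, AZ)
  ε-move, top A: go to q_3, push AA → (q_3, xxyxxxzxyxx, AAZ)
  read x, top A: go to q_0, push AA → (q_0, xyxxxzxyxx, AAAZ)
  ε-move, top A: go to q_4, push ε → (q_4, xyxxxzxyxx, AAZ)
  read x, top A: go to q_2, push AA → (q_2, yxxxzxyxx, AAAZ)
  ε-move, top A: go to q_3, push AA → (q_3, yxxxzxyxx, AAAAZ)
  read y, top A: go to q_3, push A → (q_3, xxxzxyxx, AAAAZ)
  read x, top A: go to q_0, push AA → (q_0, xxzxyxx, AAAAAZ)
  ε-move, top A: go to q_4, push ε → (q_4, xxzxyxx, AAAAZ)
  read x, top A: go to q_2, push AA → (q_2, xzxyxx, AAAAAZ)
  ε-move, top A: go to q_3, push AA → (q_3, xzxyxx, AAAAAAZ)
  read x, top A: go to q_0, push AA → (q_0, zxyxx, AAAAAAAZ)
  ε-move, top A: go to q_4, push ε → (q_4, zxyxx, AAAAAAZ)
  read z, top A: go to q_1, push A → (q_1, xyxx, AAAAAAZ)
  read x, top A: go to q_2, push AA → (q_2, yxx, AAAAAAAZ)
  ε-move, top A: go to q_3, push AA → (q_3, yxx, AAAAAAAAZ)
  read y, top A: go to q_3, push A → (q_3, xx, AAAAAAAAZ)
  read x, top A: go to q_0, push AA → (q_0, x, AAAAAAAAAZ)
  ε-move, top A: go to q_4, push ε → (q_4, x, AAAAAAAAZ)
  read x, top A: go to q_2, push AA → (q_2, ε, AAAAAAAAAZ)
  ε-move, top A: go to q_3, push AA → (q_3, ε, AAAAAAAAAAZ)
All input consumed in state q_3 with stack AAAAAAAAAAZ.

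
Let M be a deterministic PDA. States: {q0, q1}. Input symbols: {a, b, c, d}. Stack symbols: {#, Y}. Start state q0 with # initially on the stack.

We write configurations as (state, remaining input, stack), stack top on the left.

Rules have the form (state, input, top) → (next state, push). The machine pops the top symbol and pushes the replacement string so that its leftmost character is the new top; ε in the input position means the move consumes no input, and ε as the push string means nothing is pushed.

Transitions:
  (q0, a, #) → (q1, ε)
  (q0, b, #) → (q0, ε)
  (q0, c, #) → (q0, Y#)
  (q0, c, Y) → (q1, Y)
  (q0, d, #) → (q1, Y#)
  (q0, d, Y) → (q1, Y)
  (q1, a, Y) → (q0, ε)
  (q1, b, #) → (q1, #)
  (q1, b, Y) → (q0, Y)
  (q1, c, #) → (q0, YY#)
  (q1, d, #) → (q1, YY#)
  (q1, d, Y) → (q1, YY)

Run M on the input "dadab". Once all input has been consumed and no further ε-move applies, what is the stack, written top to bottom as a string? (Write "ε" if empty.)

ε

(q0, dadab, #)
  read d, top #: go to q1, push Y# → (q1, adab, Y#)
  read a, top Y: go to q0, push ε → (q0, dab, #)
  read d, top #: go to q1, push Y# → (q1, ab, Y#)
  read a, top Y: go to q0, push ε → (q0, b, #)
  read b, top #: go to q0, push ε → (q0, ε, ε)
All input consumed in state q0 with stack ε.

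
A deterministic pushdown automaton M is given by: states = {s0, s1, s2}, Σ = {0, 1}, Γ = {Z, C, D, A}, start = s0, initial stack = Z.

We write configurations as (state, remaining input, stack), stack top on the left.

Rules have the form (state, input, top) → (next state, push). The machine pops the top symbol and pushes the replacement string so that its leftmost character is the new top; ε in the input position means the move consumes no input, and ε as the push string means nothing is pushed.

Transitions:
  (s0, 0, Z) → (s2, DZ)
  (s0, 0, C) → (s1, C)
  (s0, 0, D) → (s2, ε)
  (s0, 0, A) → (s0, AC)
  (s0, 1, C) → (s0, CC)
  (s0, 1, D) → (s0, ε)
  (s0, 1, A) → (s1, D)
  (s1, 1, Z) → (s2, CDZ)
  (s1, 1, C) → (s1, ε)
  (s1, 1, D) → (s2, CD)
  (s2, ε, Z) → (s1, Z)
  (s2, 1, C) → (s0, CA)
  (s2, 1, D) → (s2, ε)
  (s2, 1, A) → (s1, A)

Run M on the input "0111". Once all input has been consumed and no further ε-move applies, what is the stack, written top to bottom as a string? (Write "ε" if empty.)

CADZ

(s0, 0111, Z) ⊢ (s2, 111, DZ) ⊢ (s2, 11, Z) ⊢ (s1, 11, Z) ⊢ (s2, 1, CDZ) ⊢ (s0, ε, CADZ)
All input consumed in state s0 with stack CADZ.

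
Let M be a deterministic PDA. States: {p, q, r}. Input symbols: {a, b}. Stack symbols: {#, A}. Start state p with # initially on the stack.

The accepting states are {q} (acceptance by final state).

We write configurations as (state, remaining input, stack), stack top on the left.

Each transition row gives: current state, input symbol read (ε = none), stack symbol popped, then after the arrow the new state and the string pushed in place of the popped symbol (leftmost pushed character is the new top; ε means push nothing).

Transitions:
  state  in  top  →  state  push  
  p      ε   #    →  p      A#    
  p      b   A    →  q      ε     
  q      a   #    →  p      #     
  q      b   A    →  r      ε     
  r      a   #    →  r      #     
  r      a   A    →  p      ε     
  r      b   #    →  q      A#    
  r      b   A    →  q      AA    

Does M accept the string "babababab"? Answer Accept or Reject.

(p, babababab, #)
  ε-move, top #: go to p, push A# → (p, babababab, A#)
  read b, top A: go to q, push ε → (q, abababab, #)
  read a, top #: go to p, push # → (p, bababab, #)
  ε-move, top #: go to p, push A# → (p, bababab, A#)
  read b, top A: go to q, push ε → (q, ababab, #)
  read a, top #: go to p, push # → (p, babab, #)
  ε-move, top #: go to p, push A# → (p, babab, A#)
  read b, top A: go to q, push ε → (q, abab, #)
  read a, top #: go to p, push # → (p, bab, #)
  ε-move, top #: go to p, push A# → (p, bab, A#)
  read b, top A: go to q, push ε → (q, ab, #)
  read a, top #: go to p, push # → (p, b, #)
  ε-move, top #: go to p, push A# → (p, b, A#)
  read b, top A: go to q, push ε → (q, ε, #)
All input consumed; state q ∈ F.

Accept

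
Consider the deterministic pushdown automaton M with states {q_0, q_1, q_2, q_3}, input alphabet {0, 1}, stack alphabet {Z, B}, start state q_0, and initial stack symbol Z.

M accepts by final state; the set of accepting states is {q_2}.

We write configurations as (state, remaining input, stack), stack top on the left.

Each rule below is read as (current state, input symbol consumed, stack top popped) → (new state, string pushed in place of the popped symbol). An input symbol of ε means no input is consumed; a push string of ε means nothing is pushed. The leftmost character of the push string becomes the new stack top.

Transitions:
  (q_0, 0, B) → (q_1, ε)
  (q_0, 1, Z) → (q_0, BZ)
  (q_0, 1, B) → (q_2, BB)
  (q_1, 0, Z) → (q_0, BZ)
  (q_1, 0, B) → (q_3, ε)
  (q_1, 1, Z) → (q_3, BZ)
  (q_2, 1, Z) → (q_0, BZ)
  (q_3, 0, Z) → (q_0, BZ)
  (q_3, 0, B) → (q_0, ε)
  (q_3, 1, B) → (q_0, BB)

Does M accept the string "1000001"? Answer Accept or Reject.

Reject

(q_0, 1000001, Z)
  read 1, top Z: go to q_0, push BZ → (q_0, 000001, BZ)
  read 0, top B: go to q_1, push ε → (q_1, 00001, Z)
  read 0, top Z: go to q_0, push BZ → (q_0, 0001, BZ)
  read 0, top B: go to q_1, push ε → (q_1, 001, Z)
  read 0, top Z: go to q_0, push BZ → (q_0, 01, BZ)
  read 0, top B: go to q_1, push ε → (q_1, 1, Z)
  read 1, top Z: go to q_3, push BZ → (q_3, ε, BZ)
All input consumed; state q_3 ∉ F and no further ε-move applies.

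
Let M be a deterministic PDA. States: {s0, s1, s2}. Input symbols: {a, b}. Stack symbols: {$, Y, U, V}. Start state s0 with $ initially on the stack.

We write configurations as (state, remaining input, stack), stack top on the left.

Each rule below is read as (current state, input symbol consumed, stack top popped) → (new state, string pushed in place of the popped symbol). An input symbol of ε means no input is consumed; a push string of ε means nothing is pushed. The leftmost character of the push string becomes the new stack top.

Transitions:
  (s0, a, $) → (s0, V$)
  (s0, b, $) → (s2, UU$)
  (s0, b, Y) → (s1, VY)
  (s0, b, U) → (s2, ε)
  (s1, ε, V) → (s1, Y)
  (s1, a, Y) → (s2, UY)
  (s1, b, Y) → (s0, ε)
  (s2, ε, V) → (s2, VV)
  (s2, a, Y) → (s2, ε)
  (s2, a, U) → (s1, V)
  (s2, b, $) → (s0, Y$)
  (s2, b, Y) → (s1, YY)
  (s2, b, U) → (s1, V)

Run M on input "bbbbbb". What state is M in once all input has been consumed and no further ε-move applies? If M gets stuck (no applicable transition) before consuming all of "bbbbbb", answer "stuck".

s1

(s0, bbbbbb, $)
  read b, top $: go to s2, push UU$ → (s2, bbbbb, UU$)
  read b, top U: go to s1, push V → (s1, bbbb, VU$)
  ε-move, top V: go to s1, push Y → (s1, bbbb, YU$)
  read b, top Y: go to s0, push ε → (s0, bbb, U$)
  read b, top U: go to s2, push ε → (s2, bb, $)
  read b, top $: go to s0, push Y$ → (s0, b, Y$)
  read b, top Y: go to s1, push VY → (s1, ε, VY$)
  ε-move, top V: go to s1, push Y → (s1, ε, YY$)
All input consumed; M is in state s1.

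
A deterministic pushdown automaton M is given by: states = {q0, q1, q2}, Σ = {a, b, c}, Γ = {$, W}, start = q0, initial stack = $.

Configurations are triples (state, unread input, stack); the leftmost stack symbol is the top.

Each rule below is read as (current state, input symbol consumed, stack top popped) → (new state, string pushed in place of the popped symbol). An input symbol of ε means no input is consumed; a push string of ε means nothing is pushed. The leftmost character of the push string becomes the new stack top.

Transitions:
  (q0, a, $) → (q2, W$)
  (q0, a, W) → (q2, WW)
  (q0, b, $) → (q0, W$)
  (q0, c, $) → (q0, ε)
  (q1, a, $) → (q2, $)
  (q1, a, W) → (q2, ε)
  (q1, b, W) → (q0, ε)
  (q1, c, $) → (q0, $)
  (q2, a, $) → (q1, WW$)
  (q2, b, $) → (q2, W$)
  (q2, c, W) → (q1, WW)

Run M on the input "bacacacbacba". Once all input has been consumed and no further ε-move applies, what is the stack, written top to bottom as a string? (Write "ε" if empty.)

(q0, bacacacbacba, $)
  read b, top $: go to q0, push W$ → (q0, acacacbacba, W$)
  read a, top W: go to q2, push WW → (q2, cacacbacba, WW$)
  read c, top W: go to q1, push WW → (q1, acacbacba, WWW$)
  read a, top W: go to q2, push ε → (q2, cacbacba, WW$)
  read c, top W: go to q1, push WW → (q1, acbacba, WWW$)
  read a, top W: go to q2, push ε → (q2, cbacba, WW$)
  read c, top W: go to q1, push WW → (q1, bacba, WWW$)
  read b, top W: go to q0, push ε → (q0, acba, WW$)
  read a, top W: go to q2, push WW → (q2, cba, WWW$)
  read c, top W: go to q1, push WW → (q1, ba, WWWW$)
  read b, top W: go to q0, push ε → (q0, a, WWW$)
  read a, top W: go to q2, push WW → (q2, ε, WWWW$)
All input consumed in state q2 with stack WWWW$.

WWWW$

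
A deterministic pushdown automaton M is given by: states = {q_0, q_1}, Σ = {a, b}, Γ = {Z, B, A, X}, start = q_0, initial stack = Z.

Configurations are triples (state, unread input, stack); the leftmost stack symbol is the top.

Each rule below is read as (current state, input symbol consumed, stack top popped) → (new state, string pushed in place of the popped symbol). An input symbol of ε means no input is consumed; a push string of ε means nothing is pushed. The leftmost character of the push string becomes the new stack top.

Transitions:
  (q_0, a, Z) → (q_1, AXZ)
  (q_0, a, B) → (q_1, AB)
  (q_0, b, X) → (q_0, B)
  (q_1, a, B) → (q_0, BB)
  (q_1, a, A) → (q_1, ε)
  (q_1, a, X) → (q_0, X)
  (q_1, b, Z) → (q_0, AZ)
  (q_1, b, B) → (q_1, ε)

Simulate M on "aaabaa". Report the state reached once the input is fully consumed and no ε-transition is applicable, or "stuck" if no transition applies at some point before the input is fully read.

q_1

(q_0, aaabaa, Z)
  read a, top Z: go to q_1, push AXZ → (q_1, aabaa, AXZ)
  read a, top A: go to q_1, push ε → (q_1, abaa, XZ)
  read a, top X: go to q_0, push X → (q_0, baa, XZ)
  read b, top X: go to q_0, push B → (q_0, aa, BZ)
  read a, top B: go to q_1, push AB → (q_1, a, ABZ)
  read a, top A: go to q_1, push ε → (q_1, ε, BZ)
All input consumed; M is in state q_1.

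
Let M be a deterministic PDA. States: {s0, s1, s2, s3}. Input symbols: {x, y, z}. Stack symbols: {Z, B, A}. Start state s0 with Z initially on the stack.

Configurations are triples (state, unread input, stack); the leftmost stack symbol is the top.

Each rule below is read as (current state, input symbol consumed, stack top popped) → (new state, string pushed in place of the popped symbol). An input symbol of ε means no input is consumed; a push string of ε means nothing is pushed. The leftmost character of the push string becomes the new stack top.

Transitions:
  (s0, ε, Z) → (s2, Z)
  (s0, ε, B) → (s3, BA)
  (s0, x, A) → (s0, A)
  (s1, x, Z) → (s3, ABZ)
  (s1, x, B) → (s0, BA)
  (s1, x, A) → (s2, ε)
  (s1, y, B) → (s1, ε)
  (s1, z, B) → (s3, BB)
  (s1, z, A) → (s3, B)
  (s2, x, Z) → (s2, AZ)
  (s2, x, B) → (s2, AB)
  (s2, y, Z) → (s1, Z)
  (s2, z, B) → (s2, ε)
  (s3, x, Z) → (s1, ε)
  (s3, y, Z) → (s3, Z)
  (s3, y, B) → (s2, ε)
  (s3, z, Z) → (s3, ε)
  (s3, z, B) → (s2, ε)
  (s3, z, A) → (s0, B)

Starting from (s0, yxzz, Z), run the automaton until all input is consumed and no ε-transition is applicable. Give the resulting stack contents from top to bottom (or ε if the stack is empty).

ABZ

(s0, yxzz, Z)
  ε-move, top Z: go to s2, push Z → (s2, yxzz, Z)
  read y, top Z: go to s1, push Z → (s1, xzz, Z)
  read x, top Z: go to s3, push ABZ → (s3, zz, ABZ)
  read z, top A: go to s0, push B → (s0, z, BBZ)
  ε-move, top B: go to s3, push BA → (s3, z, BABZ)
  read z, top B: go to s2, push ε → (s2, ε, ABZ)
All input consumed in state s2 with stack ABZ.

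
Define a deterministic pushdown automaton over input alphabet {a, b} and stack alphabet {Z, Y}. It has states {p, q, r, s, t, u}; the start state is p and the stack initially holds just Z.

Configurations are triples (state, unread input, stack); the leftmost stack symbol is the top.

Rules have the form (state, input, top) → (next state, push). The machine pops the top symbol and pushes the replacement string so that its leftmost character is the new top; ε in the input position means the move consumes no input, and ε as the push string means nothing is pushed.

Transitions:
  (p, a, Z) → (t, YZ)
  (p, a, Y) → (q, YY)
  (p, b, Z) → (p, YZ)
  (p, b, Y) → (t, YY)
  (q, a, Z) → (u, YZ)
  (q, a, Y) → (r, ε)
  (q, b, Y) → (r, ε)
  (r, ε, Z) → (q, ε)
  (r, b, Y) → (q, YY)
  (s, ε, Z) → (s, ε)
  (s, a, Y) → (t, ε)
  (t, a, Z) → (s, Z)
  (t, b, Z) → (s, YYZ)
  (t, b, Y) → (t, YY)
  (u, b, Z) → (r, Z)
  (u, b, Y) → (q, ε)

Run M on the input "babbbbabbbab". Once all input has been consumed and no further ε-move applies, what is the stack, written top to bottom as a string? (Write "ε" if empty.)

YYZ

(p, babbbbabbbab, Z)
  read b, top Z: go to p, push YZ → (p, abbbbabbbab, YZ)
  read a, top Y: go to q, push YY → (q, bbbbabbbab, YYZ)
  read b, top Y: go to r, push ε → (r, bbbabbbab, YZ)
  read b, top Y: go to q, push YY → (q, bbabbbab, YYZ)
  read b, top Y: go to r, push ε → (r, babbbab, YZ)
  read b, top Y: go to q, push YY → (q, abbbab, YYZ)
  read a, top Y: go to r, push ε → (r, bbbab, YZ)
  read b, top Y: go to q, push YY → (q, bbab, YYZ)
  read b, top Y: go to r, push ε → (r, bab, YZ)
  read b, top Y: go to q, push YY → (q, ab, YYZ)
  read a, top Y: go to r, push ε → (r, b, YZ)
  read b, top Y: go to q, push YY → (q, ε, YYZ)
All input consumed in state q with stack YYZ.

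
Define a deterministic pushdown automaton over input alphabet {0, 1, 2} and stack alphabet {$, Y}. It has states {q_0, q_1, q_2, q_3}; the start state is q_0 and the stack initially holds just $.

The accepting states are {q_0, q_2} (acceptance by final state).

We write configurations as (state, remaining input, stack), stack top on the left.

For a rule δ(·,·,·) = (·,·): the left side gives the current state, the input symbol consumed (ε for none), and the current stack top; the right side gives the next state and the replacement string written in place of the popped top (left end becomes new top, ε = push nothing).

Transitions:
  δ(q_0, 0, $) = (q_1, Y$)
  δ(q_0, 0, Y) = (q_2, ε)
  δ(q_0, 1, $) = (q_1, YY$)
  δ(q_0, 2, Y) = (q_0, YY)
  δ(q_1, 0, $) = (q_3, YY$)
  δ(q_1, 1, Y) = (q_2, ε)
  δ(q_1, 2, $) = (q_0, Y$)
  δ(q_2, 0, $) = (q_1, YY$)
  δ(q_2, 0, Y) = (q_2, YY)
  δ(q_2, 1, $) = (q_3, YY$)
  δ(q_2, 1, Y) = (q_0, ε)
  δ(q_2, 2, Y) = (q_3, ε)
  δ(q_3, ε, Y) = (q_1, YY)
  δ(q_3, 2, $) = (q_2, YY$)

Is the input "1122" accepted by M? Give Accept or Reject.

(q_0, 1122, $)
  read 1, top $: go to q_1, push YY$ → (q_1, 122, YY$)
  read 1, top Y: go to q_2, push ε → (q_2, 22, Y$)
  read 2, top Y: go to q_3, push ε → (q_3, 2, $)
  read 2, top $: go to q_2, push YY$ → (q_2, ε, YY$)
All input consumed; state q_2 ∈ F.

Accept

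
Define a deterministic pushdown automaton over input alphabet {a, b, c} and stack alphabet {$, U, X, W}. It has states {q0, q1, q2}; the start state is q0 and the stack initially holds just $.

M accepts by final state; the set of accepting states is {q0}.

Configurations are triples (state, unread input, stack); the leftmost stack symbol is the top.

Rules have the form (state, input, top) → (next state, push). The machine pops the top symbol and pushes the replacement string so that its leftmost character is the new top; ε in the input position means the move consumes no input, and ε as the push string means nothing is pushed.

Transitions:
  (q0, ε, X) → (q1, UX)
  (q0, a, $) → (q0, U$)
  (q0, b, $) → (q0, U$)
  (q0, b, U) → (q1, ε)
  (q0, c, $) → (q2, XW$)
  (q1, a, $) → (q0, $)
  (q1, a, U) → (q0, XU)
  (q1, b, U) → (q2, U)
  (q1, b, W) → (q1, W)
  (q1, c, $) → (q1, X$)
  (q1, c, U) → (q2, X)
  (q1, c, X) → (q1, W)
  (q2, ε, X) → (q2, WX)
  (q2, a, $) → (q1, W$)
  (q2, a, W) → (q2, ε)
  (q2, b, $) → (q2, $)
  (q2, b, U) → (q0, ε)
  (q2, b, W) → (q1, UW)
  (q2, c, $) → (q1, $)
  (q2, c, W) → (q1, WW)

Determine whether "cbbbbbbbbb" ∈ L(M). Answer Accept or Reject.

Reject

(q0, cbbbbbbbbb, $)
  read c, top $: go to q2, push XW$ → (q2, bbbbbbbbb, XW$)
  ε-move, top X: go to q2, push WX → (q2, bbbbbbbbb, WXW$)
  read b, top W: go to q1, push UW → (q1, bbbbbbbb, UWXW$)
  read b, top U: go to q2, push U → (q2, bbbbbbb, UWXW$)
  read b, top U: go to q0, push ε → (q0, bbbbbb, WXW$)
No transition applies at (q0, bbbbbb, WXW$); input not fully consumed.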